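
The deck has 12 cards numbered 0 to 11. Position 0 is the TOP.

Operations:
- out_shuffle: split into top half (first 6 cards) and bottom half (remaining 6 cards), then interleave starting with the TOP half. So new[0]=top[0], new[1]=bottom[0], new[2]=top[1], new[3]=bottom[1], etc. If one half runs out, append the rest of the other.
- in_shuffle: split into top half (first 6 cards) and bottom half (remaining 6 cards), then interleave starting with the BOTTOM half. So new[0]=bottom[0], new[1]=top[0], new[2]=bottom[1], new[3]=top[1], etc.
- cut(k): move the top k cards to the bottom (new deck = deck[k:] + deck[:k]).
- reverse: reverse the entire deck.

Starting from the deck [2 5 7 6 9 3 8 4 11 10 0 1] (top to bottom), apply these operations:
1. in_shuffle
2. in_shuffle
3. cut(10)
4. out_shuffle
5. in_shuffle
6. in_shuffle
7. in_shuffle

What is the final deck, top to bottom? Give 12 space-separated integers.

After op 1 (in_shuffle): [8 2 4 5 11 7 10 6 0 9 1 3]
After op 2 (in_shuffle): [10 8 6 2 0 4 9 5 1 11 3 7]
After op 3 (cut(10)): [3 7 10 8 6 2 0 4 9 5 1 11]
After op 4 (out_shuffle): [3 0 7 4 10 9 8 5 6 1 2 11]
After op 5 (in_shuffle): [8 3 5 0 6 7 1 4 2 10 11 9]
After op 6 (in_shuffle): [1 8 4 3 2 5 10 0 11 6 9 7]
After op 7 (in_shuffle): [10 1 0 8 11 4 6 3 9 2 7 5]

Answer: 10 1 0 8 11 4 6 3 9 2 7 5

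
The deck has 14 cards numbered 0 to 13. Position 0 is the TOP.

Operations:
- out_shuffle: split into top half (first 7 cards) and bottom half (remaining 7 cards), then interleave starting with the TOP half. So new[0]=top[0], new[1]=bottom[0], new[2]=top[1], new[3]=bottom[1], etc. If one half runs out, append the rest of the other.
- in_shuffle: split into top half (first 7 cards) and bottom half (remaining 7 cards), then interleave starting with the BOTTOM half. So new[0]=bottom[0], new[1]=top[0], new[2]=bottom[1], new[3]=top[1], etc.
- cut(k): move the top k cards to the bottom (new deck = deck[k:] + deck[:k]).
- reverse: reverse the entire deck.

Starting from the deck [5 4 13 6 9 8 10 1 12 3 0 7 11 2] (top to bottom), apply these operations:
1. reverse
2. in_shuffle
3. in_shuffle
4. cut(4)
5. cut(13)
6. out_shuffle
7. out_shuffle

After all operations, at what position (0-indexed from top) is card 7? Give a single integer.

Answer: 6

Derivation:
After op 1 (reverse): [2 11 7 0 3 12 1 10 8 9 6 13 4 5]
After op 2 (in_shuffle): [10 2 8 11 9 7 6 0 13 3 4 12 5 1]
After op 3 (in_shuffle): [0 10 13 2 3 8 4 11 12 9 5 7 1 6]
After op 4 (cut(4)): [3 8 4 11 12 9 5 7 1 6 0 10 13 2]
After op 5 (cut(13)): [2 3 8 4 11 12 9 5 7 1 6 0 10 13]
After op 6 (out_shuffle): [2 5 3 7 8 1 4 6 11 0 12 10 9 13]
After op 7 (out_shuffle): [2 6 5 11 3 0 7 12 8 10 1 9 4 13]
Card 7 is at position 6.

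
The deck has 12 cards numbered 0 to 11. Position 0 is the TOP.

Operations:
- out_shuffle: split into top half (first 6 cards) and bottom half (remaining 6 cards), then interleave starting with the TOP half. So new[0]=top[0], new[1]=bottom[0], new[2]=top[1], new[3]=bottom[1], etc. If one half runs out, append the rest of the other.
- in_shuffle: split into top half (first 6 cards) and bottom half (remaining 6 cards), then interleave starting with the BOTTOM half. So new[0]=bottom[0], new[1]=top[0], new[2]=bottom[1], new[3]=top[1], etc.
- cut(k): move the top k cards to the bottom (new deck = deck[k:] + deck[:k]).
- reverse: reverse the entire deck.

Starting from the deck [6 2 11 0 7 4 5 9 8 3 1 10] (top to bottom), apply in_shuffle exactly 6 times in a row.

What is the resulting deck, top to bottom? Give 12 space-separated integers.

Answer: 10 1 3 8 9 5 4 7 0 11 2 6

Derivation:
After op 1 (in_shuffle): [5 6 9 2 8 11 3 0 1 7 10 4]
After op 2 (in_shuffle): [3 5 0 6 1 9 7 2 10 8 4 11]
After op 3 (in_shuffle): [7 3 2 5 10 0 8 6 4 1 11 9]
After op 4 (in_shuffle): [8 7 6 3 4 2 1 5 11 10 9 0]
After op 5 (in_shuffle): [1 8 5 7 11 6 10 3 9 4 0 2]
After op 6 (in_shuffle): [10 1 3 8 9 5 4 7 0 11 2 6]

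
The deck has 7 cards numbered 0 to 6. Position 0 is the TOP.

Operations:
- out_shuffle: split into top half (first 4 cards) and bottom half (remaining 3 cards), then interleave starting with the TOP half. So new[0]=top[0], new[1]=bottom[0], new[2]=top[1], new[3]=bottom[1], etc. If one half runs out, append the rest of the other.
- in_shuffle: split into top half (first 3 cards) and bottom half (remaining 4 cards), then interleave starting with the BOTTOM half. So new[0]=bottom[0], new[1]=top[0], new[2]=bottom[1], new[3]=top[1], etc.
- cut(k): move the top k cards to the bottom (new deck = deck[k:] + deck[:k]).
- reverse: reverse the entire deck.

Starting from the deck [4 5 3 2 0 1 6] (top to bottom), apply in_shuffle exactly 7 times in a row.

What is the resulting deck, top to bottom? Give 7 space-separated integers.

After op 1 (in_shuffle): [2 4 0 5 1 3 6]
After op 2 (in_shuffle): [5 2 1 4 3 0 6]
After op 3 (in_shuffle): [4 5 3 2 0 1 6]
After op 4 (in_shuffle): [2 4 0 5 1 3 6]
After op 5 (in_shuffle): [5 2 1 4 3 0 6]
After op 6 (in_shuffle): [4 5 3 2 0 1 6]
After op 7 (in_shuffle): [2 4 0 5 1 3 6]

Answer: 2 4 0 5 1 3 6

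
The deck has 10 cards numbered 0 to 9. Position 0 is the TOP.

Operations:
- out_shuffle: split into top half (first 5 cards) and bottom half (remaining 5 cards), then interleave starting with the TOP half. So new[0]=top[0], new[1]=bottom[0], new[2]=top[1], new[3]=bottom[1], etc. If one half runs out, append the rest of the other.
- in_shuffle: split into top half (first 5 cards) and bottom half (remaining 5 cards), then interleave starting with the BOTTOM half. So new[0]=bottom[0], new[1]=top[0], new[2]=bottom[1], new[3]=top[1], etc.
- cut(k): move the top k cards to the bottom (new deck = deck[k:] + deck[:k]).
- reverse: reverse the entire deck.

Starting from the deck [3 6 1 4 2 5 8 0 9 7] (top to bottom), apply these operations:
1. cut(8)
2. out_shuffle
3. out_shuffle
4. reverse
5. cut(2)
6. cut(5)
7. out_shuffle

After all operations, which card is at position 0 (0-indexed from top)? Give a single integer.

Answer: 4

Derivation:
After op 1 (cut(8)): [9 7 3 6 1 4 2 5 8 0]
After op 2 (out_shuffle): [9 4 7 2 3 5 6 8 1 0]
After op 3 (out_shuffle): [9 5 4 6 7 8 2 1 3 0]
After op 4 (reverse): [0 3 1 2 8 7 6 4 5 9]
After op 5 (cut(2)): [1 2 8 7 6 4 5 9 0 3]
After op 6 (cut(5)): [4 5 9 0 3 1 2 8 7 6]
After op 7 (out_shuffle): [4 1 5 2 9 8 0 7 3 6]
Position 0: card 4.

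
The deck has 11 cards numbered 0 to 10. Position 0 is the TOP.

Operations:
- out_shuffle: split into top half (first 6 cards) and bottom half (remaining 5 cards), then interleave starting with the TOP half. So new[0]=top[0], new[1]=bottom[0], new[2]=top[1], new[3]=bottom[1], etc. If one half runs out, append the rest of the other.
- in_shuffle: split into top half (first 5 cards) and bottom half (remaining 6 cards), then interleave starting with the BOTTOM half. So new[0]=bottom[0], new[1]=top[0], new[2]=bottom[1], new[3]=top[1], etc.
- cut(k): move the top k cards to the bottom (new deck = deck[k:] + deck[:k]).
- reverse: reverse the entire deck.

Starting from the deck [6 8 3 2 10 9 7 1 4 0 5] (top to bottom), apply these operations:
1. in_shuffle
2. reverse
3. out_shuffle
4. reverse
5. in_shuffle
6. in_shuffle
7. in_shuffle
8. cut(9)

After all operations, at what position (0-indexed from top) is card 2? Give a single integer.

Answer: 8

Derivation:
After op 1 (in_shuffle): [9 6 7 8 1 3 4 2 0 10 5]
After op 2 (reverse): [5 10 0 2 4 3 1 8 7 6 9]
After op 3 (out_shuffle): [5 1 10 8 0 7 2 6 4 9 3]
After op 4 (reverse): [3 9 4 6 2 7 0 8 10 1 5]
After op 5 (in_shuffle): [7 3 0 9 8 4 10 6 1 2 5]
After op 6 (in_shuffle): [4 7 10 3 6 0 1 9 2 8 5]
After op 7 (in_shuffle): [0 4 1 7 9 10 2 3 8 6 5]
After op 8 (cut(9)): [6 5 0 4 1 7 9 10 2 3 8]
Card 2 is at position 8.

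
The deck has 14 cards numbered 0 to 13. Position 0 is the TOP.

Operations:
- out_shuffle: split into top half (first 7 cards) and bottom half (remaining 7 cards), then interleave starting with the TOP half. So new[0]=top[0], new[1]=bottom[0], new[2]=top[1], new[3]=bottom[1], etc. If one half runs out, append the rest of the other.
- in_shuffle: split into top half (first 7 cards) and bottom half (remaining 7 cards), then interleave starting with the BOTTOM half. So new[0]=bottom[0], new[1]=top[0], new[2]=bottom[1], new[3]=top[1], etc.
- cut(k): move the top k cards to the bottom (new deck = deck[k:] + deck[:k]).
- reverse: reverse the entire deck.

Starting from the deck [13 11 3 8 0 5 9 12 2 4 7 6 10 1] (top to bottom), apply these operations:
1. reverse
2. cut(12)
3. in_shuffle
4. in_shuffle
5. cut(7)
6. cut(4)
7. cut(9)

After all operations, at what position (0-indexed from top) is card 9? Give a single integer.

Answer: 3

Derivation:
After op 1 (reverse): [1 10 6 7 4 2 12 9 5 0 8 3 11 13]
After op 2 (cut(12)): [11 13 1 10 6 7 4 2 12 9 5 0 8 3]
After op 3 (in_shuffle): [2 11 12 13 9 1 5 10 0 6 8 7 3 4]
After op 4 (in_shuffle): [10 2 0 11 6 12 8 13 7 9 3 1 4 5]
After op 5 (cut(7)): [13 7 9 3 1 4 5 10 2 0 11 6 12 8]
After op 6 (cut(4)): [1 4 5 10 2 0 11 6 12 8 13 7 9 3]
After op 7 (cut(9)): [8 13 7 9 3 1 4 5 10 2 0 11 6 12]
Card 9 is at position 3.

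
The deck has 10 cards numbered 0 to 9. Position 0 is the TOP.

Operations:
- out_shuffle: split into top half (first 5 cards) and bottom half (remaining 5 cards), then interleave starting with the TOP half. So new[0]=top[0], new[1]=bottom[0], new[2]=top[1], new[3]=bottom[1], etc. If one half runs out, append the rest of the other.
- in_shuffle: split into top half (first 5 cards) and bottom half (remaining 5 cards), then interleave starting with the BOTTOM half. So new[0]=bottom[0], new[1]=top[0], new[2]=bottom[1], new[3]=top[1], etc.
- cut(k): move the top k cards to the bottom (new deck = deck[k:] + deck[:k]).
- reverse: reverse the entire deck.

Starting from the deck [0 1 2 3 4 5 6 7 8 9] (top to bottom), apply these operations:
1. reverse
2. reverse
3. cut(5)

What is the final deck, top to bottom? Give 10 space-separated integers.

After op 1 (reverse): [9 8 7 6 5 4 3 2 1 0]
After op 2 (reverse): [0 1 2 3 4 5 6 7 8 9]
After op 3 (cut(5)): [5 6 7 8 9 0 1 2 3 4]

Answer: 5 6 7 8 9 0 1 2 3 4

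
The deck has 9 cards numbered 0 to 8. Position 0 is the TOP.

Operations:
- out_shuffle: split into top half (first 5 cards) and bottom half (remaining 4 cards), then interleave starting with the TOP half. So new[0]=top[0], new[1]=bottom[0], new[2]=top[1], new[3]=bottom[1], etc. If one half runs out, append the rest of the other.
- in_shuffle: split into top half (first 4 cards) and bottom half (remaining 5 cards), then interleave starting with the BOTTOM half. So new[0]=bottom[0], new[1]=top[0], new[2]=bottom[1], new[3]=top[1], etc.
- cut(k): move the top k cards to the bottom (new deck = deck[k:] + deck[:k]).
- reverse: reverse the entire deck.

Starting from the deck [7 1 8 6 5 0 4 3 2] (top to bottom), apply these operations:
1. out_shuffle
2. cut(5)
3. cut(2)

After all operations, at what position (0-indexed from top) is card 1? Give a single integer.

After op 1 (out_shuffle): [7 0 1 4 8 3 6 2 5]
After op 2 (cut(5)): [3 6 2 5 7 0 1 4 8]
After op 3 (cut(2)): [2 5 7 0 1 4 8 3 6]
Card 1 is at position 4.

Answer: 4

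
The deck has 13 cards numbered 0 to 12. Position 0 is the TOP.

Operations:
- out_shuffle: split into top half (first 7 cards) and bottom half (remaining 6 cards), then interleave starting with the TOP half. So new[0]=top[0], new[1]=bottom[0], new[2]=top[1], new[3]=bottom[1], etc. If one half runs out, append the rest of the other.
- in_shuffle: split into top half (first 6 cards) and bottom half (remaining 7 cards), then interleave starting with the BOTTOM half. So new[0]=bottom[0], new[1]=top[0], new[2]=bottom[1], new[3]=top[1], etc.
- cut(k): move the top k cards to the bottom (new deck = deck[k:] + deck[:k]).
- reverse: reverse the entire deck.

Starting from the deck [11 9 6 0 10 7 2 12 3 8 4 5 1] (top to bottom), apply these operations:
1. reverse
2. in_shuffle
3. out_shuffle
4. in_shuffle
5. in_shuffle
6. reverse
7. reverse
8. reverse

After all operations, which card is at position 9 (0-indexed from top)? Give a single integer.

Answer: 2

Derivation:
After op 1 (reverse): [1 5 4 8 3 12 2 7 10 0 6 9 11]
After op 2 (in_shuffle): [2 1 7 5 10 4 0 8 6 3 9 12 11]
After op 3 (out_shuffle): [2 8 1 6 7 3 5 9 10 12 4 11 0]
After op 4 (in_shuffle): [5 2 9 8 10 1 12 6 4 7 11 3 0]
After op 5 (in_shuffle): [12 5 6 2 4 9 7 8 11 10 3 1 0]
After op 6 (reverse): [0 1 3 10 11 8 7 9 4 2 6 5 12]
After op 7 (reverse): [12 5 6 2 4 9 7 8 11 10 3 1 0]
After op 8 (reverse): [0 1 3 10 11 8 7 9 4 2 6 5 12]
Position 9: card 2.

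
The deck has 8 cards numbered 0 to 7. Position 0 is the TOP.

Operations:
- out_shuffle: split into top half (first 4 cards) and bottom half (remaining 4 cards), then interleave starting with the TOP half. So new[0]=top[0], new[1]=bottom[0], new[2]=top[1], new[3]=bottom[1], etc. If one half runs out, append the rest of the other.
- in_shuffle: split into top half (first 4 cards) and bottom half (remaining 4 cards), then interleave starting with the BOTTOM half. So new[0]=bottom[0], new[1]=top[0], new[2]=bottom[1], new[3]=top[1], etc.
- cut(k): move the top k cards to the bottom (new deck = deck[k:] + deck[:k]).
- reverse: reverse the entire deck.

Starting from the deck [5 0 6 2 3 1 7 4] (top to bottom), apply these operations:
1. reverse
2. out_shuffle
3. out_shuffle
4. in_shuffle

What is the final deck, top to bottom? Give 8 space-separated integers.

After op 1 (reverse): [4 7 1 3 2 6 0 5]
After op 2 (out_shuffle): [4 2 7 6 1 0 3 5]
After op 3 (out_shuffle): [4 1 2 0 7 3 6 5]
After op 4 (in_shuffle): [7 4 3 1 6 2 5 0]

Answer: 7 4 3 1 6 2 5 0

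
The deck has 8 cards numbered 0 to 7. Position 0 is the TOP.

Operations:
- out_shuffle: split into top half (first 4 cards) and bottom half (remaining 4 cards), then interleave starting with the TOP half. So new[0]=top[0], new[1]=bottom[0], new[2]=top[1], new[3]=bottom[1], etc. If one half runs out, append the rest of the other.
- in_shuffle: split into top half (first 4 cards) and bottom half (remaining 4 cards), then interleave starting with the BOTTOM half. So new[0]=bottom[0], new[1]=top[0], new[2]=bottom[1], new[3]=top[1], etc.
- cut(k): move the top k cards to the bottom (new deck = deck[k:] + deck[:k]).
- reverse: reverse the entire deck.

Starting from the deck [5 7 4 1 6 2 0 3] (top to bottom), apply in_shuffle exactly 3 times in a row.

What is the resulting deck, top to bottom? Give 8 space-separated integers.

After op 1 (in_shuffle): [6 5 2 7 0 4 3 1]
After op 2 (in_shuffle): [0 6 4 5 3 2 1 7]
After op 3 (in_shuffle): [3 0 2 6 1 4 7 5]

Answer: 3 0 2 6 1 4 7 5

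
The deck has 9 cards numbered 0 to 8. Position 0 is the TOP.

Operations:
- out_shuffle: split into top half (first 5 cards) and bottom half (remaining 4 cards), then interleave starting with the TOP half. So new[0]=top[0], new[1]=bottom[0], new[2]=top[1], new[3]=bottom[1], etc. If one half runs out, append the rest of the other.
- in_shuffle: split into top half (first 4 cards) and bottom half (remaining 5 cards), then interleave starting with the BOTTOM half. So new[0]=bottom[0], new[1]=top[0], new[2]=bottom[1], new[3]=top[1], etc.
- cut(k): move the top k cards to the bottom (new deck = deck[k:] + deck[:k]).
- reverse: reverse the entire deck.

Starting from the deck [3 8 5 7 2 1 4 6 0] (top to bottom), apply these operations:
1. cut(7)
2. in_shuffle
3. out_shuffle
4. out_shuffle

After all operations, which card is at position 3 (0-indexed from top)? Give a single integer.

After op 1 (cut(7)): [6 0 3 8 5 7 2 1 4]
After op 2 (in_shuffle): [5 6 7 0 2 3 1 8 4]
After op 3 (out_shuffle): [5 3 6 1 7 8 0 4 2]
After op 4 (out_shuffle): [5 8 3 0 6 4 1 2 7]
Position 3: card 0.

Answer: 0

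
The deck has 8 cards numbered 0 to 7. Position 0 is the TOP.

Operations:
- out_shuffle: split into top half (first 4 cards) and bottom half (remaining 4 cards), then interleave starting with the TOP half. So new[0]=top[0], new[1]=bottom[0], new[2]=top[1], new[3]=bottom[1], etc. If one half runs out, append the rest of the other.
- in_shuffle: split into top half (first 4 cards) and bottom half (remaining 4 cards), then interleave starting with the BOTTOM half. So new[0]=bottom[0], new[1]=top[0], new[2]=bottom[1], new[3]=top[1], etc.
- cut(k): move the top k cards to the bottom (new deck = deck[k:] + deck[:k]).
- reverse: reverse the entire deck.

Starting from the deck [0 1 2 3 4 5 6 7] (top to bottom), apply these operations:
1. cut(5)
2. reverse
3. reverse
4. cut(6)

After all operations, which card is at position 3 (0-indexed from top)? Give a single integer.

After op 1 (cut(5)): [5 6 7 0 1 2 3 4]
After op 2 (reverse): [4 3 2 1 0 7 6 5]
After op 3 (reverse): [5 6 7 0 1 2 3 4]
After op 4 (cut(6)): [3 4 5 6 7 0 1 2]
Position 3: card 6.

Answer: 6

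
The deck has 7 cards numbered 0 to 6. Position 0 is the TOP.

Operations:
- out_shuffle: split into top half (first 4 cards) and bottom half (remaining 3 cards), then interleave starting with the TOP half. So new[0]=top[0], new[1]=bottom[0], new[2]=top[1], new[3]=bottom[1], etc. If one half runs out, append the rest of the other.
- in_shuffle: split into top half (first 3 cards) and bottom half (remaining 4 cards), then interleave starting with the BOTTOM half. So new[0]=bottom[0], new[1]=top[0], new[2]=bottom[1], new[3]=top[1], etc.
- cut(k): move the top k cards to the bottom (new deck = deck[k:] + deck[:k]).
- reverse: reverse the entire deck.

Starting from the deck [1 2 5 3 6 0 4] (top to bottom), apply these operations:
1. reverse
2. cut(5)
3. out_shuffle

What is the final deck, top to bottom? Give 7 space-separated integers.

After op 1 (reverse): [4 0 6 3 5 2 1]
After op 2 (cut(5)): [2 1 4 0 6 3 5]
After op 3 (out_shuffle): [2 6 1 3 4 5 0]

Answer: 2 6 1 3 4 5 0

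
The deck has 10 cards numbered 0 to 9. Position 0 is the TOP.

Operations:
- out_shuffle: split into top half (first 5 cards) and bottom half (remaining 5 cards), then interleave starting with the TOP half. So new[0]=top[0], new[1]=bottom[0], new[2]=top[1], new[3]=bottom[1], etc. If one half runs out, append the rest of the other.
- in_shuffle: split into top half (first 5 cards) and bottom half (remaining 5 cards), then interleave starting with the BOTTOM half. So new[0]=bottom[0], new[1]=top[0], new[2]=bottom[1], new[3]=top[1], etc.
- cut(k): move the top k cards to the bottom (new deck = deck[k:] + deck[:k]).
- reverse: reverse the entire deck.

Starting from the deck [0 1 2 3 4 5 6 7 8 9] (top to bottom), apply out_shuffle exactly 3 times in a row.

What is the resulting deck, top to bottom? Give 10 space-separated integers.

After op 1 (out_shuffle): [0 5 1 6 2 7 3 8 4 9]
After op 2 (out_shuffle): [0 7 5 3 1 8 6 4 2 9]
After op 3 (out_shuffle): [0 8 7 6 5 4 3 2 1 9]

Answer: 0 8 7 6 5 4 3 2 1 9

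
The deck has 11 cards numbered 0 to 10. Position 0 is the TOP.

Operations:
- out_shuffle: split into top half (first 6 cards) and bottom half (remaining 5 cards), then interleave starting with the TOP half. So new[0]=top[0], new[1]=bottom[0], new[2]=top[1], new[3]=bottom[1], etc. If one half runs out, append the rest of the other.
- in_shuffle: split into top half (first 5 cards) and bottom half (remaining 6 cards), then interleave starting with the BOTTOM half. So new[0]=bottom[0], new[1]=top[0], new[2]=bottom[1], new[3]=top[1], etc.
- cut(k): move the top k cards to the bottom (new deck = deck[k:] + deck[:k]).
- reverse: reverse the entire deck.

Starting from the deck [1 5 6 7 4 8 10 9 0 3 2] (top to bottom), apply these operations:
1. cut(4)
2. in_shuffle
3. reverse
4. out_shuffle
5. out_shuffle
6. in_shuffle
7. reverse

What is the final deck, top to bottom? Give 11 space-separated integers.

Answer: 2 0 10 4 6 1 3 9 8 7 5

Derivation:
After op 1 (cut(4)): [4 8 10 9 0 3 2 1 5 6 7]
After op 2 (in_shuffle): [3 4 2 8 1 10 5 9 6 0 7]
After op 3 (reverse): [7 0 6 9 5 10 1 8 2 4 3]
After op 4 (out_shuffle): [7 1 0 8 6 2 9 4 5 3 10]
After op 5 (out_shuffle): [7 9 1 4 0 5 8 3 6 10 2]
After op 6 (in_shuffle): [5 7 8 9 3 1 6 4 10 0 2]
After op 7 (reverse): [2 0 10 4 6 1 3 9 8 7 5]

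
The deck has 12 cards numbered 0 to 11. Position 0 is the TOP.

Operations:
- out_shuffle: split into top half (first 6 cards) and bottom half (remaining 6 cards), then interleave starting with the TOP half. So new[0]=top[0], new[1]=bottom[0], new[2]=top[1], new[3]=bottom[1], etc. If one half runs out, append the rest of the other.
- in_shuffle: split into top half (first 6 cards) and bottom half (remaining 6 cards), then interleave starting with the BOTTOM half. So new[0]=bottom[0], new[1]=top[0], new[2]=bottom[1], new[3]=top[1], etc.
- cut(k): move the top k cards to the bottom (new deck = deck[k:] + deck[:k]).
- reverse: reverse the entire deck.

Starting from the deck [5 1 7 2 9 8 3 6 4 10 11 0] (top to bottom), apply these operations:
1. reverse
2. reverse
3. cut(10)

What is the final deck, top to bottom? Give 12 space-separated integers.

After op 1 (reverse): [0 11 10 4 6 3 8 9 2 7 1 5]
After op 2 (reverse): [5 1 7 2 9 8 3 6 4 10 11 0]
After op 3 (cut(10)): [11 0 5 1 7 2 9 8 3 6 4 10]

Answer: 11 0 5 1 7 2 9 8 3 6 4 10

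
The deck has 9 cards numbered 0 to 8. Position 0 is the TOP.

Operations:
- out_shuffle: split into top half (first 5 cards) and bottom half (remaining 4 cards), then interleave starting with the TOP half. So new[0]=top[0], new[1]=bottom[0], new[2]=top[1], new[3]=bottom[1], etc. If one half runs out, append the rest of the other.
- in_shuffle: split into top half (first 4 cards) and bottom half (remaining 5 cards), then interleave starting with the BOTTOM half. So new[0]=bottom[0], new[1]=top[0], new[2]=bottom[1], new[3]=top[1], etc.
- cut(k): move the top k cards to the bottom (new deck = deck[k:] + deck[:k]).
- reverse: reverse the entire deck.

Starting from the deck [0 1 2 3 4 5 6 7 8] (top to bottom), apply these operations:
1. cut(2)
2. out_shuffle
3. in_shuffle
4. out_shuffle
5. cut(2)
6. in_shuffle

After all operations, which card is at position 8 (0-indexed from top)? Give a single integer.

Answer: 3

Derivation:
After op 1 (cut(2)): [2 3 4 5 6 7 8 0 1]
After op 2 (out_shuffle): [2 7 3 8 4 0 5 1 6]
After op 3 (in_shuffle): [4 2 0 7 5 3 1 8 6]
After op 4 (out_shuffle): [4 3 2 1 0 8 7 6 5]
After op 5 (cut(2)): [2 1 0 8 7 6 5 4 3]
After op 6 (in_shuffle): [7 2 6 1 5 0 4 8 3]
Position 8: card 3.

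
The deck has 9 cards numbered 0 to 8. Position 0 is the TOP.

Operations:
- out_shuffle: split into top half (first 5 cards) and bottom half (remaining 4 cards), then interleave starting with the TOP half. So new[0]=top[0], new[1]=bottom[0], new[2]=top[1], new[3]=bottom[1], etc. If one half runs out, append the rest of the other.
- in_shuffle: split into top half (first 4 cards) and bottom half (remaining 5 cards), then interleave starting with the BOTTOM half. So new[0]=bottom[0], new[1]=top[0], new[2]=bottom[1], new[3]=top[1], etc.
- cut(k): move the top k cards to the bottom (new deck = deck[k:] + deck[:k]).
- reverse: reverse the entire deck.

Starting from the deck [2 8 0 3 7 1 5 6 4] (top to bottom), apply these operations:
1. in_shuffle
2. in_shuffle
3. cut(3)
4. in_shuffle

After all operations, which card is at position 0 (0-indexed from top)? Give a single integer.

Answer: 8

Derivation:
After op 1 (in_shuffle): [7 2 1 8 5 0 6 3 4]
After op 2 (in_shuffle): [5 7 0 2 6 1 3 8 4]
After op 3 (cut(3)): [2 6 1 3 8 4 5 7 0]
After op 4 (in_shuffle): [8 2 4 6 5 1 7 3 0]
Position 0: card 8.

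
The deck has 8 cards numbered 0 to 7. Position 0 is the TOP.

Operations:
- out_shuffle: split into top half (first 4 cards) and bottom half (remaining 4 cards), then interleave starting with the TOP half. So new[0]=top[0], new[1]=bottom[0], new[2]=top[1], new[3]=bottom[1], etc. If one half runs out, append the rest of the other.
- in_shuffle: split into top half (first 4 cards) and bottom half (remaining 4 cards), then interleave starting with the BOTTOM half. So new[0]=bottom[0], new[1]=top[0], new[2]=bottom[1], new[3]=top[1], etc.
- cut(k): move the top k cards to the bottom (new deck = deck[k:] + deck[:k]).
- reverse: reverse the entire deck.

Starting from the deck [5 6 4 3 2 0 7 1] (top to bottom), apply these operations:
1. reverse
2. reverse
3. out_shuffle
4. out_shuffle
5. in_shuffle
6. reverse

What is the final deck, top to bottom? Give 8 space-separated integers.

After op 1 (reverse): [1 7 0 2 3 4 6 5]
After op 2 (reverse): [5 6 4 3 2 0 7 1]
After op 3 (out_shuffle): [5 2 6 0 4 7 3 1]
After op 4 (out_shuffle): [5 4 2 7 6 3 0 1]
After op 5 (in_shuffle): [6 5 3 4 0 2 1 7]
After op 6 (reverse): [7 1 2 0 4 3 5 6]

Answer: 7 1 2 0 4 3 5 6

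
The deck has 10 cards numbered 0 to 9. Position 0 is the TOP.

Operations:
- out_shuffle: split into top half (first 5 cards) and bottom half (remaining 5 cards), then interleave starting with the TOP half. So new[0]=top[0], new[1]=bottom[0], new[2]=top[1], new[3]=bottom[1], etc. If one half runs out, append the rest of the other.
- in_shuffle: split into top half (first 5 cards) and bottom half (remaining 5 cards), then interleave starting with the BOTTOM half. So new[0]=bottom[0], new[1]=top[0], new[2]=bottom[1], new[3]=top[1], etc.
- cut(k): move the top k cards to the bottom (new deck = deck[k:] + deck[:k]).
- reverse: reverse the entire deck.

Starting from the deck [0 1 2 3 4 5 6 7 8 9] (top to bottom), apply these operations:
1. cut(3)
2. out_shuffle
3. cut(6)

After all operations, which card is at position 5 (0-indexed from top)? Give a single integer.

After op 1 (cut(3)): [3 4 5 6 7 8 9 0 1 2]
After op 2 (out_shuffle): [3 8 4 9 5 0 6 1 7 2]
After op 3 (cut(6)): [6 1 7 2 3 8 4 9 5 0]
Position 5: card 8.

Answer: 8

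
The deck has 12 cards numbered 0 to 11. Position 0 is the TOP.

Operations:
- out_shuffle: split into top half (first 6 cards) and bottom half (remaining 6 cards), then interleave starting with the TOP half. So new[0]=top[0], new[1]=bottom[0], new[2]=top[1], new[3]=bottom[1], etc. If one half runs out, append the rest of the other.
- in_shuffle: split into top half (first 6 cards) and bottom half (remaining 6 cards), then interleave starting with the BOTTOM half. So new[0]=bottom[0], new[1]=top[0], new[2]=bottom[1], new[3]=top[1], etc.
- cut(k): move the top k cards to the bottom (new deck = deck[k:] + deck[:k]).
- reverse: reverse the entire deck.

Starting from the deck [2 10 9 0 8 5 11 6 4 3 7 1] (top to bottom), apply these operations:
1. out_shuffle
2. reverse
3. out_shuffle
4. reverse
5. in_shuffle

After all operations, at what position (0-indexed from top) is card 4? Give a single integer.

Answer: 8

Derivation:
After op 1 (out_shuffle): [2 11 10 6 9 4 0 3 8 7 5 1]
After op 2 (reverse): [1 5 7 8 3 0 4 9 6 10 11 2]
After op 3 (out_shuffle): [1 4 5 9 7 6 8 10 3 11 0 2]
After op 4 (reverse): [2 0 11 3 10 8 6 7 9 5 4 1]
After op 5 (in_shuffle): [6 2 7 0 9 11 5 3 4 10 1 8]
Card 4 is at position 8.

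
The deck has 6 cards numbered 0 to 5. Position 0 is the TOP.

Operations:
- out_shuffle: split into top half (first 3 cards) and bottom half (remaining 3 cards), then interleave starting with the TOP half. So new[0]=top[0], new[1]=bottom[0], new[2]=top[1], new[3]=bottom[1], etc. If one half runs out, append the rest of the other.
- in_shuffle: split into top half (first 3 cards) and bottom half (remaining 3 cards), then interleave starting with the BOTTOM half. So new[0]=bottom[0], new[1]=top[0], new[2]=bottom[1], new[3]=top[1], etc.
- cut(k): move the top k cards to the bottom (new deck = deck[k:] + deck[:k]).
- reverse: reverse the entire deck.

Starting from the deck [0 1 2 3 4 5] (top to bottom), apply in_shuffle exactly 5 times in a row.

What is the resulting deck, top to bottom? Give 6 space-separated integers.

Answer: 1 3 5 0 2 4

Derivation:
After op 1 (in_shuffle): [3 0 4 1 5 2]
After op 2 (in_shuffle): [1 3 5 0 2 4]
After op 3 (in_shuffle): [0 1 2 3 4 5]
After op 4 (in_shuffle): [3 0 4 1 5 2]
After op 5 (in_shuffle): [1 3 5 0 2 4]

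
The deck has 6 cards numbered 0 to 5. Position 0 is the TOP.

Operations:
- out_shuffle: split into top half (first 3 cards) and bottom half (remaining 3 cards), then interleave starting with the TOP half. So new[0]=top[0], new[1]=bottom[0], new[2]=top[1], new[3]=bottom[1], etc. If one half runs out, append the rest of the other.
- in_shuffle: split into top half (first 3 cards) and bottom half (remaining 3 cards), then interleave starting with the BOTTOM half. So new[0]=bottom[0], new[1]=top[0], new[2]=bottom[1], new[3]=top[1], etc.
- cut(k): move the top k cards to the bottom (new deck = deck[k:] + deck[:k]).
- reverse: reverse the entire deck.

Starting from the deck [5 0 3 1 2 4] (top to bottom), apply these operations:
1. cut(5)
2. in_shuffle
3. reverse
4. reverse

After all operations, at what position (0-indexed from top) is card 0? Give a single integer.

Answer: 5

Derivation:
After op 1 (cut(5)): [4 5 0 3 1 2]
After op 2 (in_shuffle): [3 4 1 5 2 0]
After op 3 (reverse): [0 2 5 1 4 3]
After op 4 (reverse): [3 4 1 5 2 0]
Card 0 is at position 5.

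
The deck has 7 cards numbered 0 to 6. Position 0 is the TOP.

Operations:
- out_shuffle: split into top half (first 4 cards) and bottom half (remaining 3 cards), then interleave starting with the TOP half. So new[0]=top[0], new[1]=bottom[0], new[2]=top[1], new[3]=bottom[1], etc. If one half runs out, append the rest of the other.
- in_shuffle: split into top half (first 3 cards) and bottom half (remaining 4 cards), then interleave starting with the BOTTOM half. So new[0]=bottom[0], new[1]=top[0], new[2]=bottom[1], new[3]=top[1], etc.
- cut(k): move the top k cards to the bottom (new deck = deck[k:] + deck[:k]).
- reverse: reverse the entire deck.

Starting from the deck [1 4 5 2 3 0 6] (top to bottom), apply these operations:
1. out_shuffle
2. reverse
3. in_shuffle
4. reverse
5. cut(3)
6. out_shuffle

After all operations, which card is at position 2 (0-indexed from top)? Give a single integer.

Answer: 4

Derivation:
After op 1 (out_shuffle): [1 3 4 0 5 6 2]
After op 2 (reverse): [2 6 5 0 4 3 1]
After op 3 (in_shuffle): [0 2 4 6 3 5 1]
After op 4 (reverse): [1 5 3 6 4 2 0]
After op 5 (cut(3)): [6 4 2 0 1 5 3]
After op 6 (out_shuffle): [6 1 4 5 2 3 0]
Position 2: card 4.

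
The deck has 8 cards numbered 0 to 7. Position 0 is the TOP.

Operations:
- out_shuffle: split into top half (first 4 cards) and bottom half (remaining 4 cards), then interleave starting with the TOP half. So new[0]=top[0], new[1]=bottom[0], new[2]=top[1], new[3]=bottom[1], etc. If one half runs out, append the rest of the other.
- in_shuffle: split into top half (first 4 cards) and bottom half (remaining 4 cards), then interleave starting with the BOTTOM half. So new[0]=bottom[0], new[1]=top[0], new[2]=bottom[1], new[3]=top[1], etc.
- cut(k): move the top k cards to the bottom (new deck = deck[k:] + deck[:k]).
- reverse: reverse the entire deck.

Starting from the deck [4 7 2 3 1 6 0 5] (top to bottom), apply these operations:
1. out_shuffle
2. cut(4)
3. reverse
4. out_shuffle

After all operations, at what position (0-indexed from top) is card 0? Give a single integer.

After op 1 (out_shuffle): [4 1 7 6 2 0 3 5]
After op 2 (cut(4)): [2 0 3 5 4 1 7 6]
After op 3 (reverse): [6 7 1 4 5 3 0 2]
After op 4 (out_shuffle): [6 5 7 3 1 0 4 2]
Card 0 is at position 5.

Answer: 5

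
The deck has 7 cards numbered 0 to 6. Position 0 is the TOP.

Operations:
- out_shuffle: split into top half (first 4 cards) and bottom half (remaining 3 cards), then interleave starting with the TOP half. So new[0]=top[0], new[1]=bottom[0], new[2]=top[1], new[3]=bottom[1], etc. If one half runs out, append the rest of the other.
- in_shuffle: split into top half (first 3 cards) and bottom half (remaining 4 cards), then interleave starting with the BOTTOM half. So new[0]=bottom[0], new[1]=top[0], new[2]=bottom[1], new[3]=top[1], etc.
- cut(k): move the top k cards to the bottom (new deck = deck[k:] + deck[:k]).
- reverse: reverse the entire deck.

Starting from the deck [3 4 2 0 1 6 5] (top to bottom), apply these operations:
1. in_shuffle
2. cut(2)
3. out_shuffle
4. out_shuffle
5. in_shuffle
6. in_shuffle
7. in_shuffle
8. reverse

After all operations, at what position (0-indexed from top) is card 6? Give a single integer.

After op 1 (in_shuffle): [0 3 1 4 6 2 5]
After op 2 (cut(2)): [1 4 6 2 5 0 3]
After op 3 (out_shuffle): [1 5 4 0 6 3 2]
After op 4 (out_shuffle): [1 6 5 3 4 2 0]
After op 5 (in_shuffle): [3 1 4 6 2 5 0]
After op 6 (in_shuffle): [6 3 2 1 5 4 0]
After op 7 (in_shuffle): [1 6 5 3 4 2 0]
After op 8 (reverse): [0 2 4 3 5 6 1]
Card 6 is at position 5.

Answer: 5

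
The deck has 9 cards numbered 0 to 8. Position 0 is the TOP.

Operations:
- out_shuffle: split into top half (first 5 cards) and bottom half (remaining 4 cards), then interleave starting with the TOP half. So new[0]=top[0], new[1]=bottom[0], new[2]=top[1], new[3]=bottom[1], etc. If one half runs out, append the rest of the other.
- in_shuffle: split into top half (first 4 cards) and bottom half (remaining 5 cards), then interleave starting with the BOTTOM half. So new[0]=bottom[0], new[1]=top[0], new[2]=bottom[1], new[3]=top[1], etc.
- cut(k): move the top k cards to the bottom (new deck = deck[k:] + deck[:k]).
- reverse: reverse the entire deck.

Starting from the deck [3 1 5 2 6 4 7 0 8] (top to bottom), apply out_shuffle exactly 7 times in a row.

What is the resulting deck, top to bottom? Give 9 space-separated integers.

After op 1 (out_shuffle): [3 4 1 7 5 0 2 8 6]
After op 2 (out_shuffle): [3 0 4 2 1 8 7 6 5]
After op 3 (out_shuffle): [3 8 0 7 4 6 2 5 1]
After op 4 (out_shuffle): [3 6 8 2 0 5 7 1 4]
After op 5 (out_shuffle): [3 5 6 7 8 1 2 4 0]
After op 6 (out_shuffle): [3 1 5 2 6 4 7 0 8]
After op 7 (out_shuffle): [3 4 1 7 5 0 2 8 6]

Answer: 3 4 1 7 5 0 2 8 6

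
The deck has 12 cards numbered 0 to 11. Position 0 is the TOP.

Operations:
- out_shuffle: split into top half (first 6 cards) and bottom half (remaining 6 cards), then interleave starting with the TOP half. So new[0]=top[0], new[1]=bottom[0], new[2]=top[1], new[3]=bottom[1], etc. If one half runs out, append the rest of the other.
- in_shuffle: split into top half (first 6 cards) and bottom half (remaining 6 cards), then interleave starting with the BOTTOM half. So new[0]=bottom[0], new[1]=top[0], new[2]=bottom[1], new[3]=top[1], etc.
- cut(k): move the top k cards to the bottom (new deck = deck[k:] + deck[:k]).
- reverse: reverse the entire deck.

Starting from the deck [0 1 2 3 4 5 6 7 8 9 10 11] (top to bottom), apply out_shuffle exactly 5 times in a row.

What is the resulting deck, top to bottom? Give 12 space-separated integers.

After op 1 (out_shuffle): [0 6 1 7 2 8 3 9 4 10 5 11]
After op 2 (out_shuffle): [0 3 6 9 1 4 7 10 2 5 8 11]
After op 3 (out_shuffle): [0 7 3 10 6 2 9 5 1 8 4 11]
After op 4 (out_shuffle): [0 9 7 5 3 1 10 8 6 4 2 11]
After op 5 (out_shuffle): [0 10 9 8 7 6 5 4 3 2 1 11]

Answer: 0 10 9 8 7 6 5 4 3 2 1 11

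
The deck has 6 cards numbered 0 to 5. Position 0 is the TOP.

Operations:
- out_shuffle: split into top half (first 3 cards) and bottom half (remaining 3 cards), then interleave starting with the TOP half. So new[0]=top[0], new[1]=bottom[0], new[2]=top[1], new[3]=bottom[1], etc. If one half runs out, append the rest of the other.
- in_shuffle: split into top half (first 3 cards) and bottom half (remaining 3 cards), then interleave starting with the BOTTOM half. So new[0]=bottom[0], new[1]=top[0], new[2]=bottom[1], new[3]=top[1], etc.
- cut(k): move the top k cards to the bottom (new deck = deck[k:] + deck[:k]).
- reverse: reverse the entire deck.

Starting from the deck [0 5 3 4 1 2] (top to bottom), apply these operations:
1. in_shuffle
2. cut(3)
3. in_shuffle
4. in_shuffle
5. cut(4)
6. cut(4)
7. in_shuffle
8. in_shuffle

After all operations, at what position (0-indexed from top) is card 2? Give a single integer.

After op 1 (in_shuffle): [4 0 1 5 2 3]
After op 2 (cut(3)): [5 2 3 4 0 1]
After op 3 (in_shuffle): [4 5 0 2 1 3]
After op 4 (in_shuffle): [2 4 1 5 3 0]
After op 5 (cut(4)): [3 0 2 4 1 5]
After op 6 (cut(4)): [1 5 3 0 2 4]
After op 7 (in_shuffle): [0 1 2 5 4 3]
After op 8 (in_shuffle): [5 0 4 1 3 2]
Card 2 is at position 5.

Answer: 5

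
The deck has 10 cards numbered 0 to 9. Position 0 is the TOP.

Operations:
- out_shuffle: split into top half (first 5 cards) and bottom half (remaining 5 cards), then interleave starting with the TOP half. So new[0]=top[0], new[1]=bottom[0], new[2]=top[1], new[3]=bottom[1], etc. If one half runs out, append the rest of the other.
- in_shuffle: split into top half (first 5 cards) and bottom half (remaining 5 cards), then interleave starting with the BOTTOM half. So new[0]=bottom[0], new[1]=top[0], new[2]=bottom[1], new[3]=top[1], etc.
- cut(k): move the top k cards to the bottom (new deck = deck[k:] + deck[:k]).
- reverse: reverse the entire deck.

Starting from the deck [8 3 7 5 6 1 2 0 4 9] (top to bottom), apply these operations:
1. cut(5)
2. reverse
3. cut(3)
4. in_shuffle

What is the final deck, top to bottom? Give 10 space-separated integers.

After op 1 (cut(5)): [1 2 0 4 9 8 3 7 5 6]
After op 2 (reverse): [6 5 7 3 8 9 4 0 2 1]
After op 3 (cut(3)): [3 8 9 4 0 2 1 6 5 7]
After op 4 (in_shuffle): [2 3 1 8 6 9 5 4 7 0]

Answer: 2 3 1 8 6 9 5 4 7 0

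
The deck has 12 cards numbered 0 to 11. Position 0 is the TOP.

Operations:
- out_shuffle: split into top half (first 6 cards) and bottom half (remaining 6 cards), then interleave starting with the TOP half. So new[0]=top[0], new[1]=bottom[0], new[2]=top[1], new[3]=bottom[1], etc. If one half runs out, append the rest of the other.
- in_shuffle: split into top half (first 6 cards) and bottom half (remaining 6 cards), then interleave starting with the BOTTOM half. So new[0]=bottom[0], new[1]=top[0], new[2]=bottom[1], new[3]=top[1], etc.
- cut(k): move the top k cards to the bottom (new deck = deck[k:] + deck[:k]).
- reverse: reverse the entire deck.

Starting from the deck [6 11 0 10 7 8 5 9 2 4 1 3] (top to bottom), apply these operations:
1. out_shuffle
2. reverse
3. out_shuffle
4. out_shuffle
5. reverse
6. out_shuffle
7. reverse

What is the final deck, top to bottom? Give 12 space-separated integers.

Answer: 3 0 7 5 2 1 11 10 8 9 4 6

Derivation:
After op 1 (out_shuffle): [6 5 11 9 0 2 10 4 7 1 8 3]
After op 2 (reverse): [3 8 1 7 4 10 2 0 9 11 5 6]
After op 3 (out_shuffle): [3 2 8 0 1 9 7 11 4 5 10 6]
After op 4 (out_shuffle): [3 7 2 11 8 4 0 5 1 10 9 6]
After op 5 (reverse): [6 9 10 1 5 0 4 8 11 2 7 3]
After op 6 (out_shuffle): [6 4 9 8 10 11 1 2 5 7 0 3]
After op 7 (reverse): [3 0 7 5 2 1 11 10 8 9 4 6]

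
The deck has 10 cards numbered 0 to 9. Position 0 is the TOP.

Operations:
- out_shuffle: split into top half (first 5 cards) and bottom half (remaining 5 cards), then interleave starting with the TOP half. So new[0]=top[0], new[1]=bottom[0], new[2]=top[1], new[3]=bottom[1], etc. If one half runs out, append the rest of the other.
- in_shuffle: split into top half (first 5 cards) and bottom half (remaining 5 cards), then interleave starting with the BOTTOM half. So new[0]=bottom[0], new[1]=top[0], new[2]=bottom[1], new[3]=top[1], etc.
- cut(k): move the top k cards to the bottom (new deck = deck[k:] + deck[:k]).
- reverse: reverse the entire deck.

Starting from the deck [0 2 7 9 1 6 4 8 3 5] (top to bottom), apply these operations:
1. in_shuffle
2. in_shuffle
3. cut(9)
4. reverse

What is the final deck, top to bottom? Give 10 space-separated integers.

After op 1 (in_shuffle): [6 0 4 2 8 7 3 9 5 1]
After op 2 (in_shuffle): [7 6 3 0 9 4 5 2 1 8]
After op 3 (cut(9)): [8 7 6 3 0 9 4 5 2 1]
After op 4 (reverse): [1 2 5 4 9 0 3 6 7 8]

Answer: 1 2 5 4 9 0 3 6 7 8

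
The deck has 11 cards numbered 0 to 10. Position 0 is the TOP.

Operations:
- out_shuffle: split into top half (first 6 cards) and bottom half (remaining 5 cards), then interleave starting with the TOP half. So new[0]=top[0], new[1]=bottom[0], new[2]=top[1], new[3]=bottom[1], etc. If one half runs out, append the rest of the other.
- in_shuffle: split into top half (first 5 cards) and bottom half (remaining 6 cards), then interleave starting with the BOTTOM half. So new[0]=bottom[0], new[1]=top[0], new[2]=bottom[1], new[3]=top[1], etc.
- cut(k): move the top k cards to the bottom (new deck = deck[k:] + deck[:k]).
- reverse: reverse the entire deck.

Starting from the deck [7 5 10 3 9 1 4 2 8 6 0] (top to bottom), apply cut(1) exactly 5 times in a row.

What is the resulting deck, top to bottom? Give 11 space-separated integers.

Answer: 1 4 2 8 6 0 7 5 10 3 9

Derivation:
After op 1 (cut(1)): [5 10 3 9 1 4 2 8 6 0 7]
After op 2 (cut(1)): [10 3 9 1 4 2 8 6 0 7 5]
After op 3 (cut(1)): [3 9 1 4 2 8 6 0 7 5 10]
After op 4 (cut(1)): [9 1 4 2 8 6 0 7 5 10 3]
After op 5 (cut(1)): [1 4 2 8 6 0 7 5 10 3 9]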